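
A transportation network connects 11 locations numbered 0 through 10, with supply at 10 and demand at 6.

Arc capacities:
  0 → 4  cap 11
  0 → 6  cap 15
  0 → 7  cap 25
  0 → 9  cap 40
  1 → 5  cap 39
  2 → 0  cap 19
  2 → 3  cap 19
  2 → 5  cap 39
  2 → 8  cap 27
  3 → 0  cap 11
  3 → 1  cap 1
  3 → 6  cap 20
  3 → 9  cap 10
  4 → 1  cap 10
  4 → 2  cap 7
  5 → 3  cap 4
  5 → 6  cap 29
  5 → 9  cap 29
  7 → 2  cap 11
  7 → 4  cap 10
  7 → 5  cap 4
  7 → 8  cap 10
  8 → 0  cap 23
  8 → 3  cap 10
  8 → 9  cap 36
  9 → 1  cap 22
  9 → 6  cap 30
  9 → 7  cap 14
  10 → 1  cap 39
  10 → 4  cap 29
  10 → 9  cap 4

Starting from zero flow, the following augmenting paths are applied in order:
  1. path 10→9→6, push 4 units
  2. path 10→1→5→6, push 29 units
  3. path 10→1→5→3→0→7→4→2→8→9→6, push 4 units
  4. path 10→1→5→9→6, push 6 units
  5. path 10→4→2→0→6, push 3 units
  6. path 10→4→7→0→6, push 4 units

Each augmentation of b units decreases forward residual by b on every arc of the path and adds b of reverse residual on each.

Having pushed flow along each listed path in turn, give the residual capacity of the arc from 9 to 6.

Residual capacity of (9,6): 16

after path 1 (10→9→6, push 4): res(9,6)=26
after path 2 (10→1→5→6, push 29): res(9,6)=26
after path 3 (10→1→5→3→0→7→4→2→8→9→6, push 4): res(9,6)=22
after path 4 (10→1→5→9→6, push 6): res(9,6)=16
after path 5 (10→4→2→0→6, push 3): res(9,6)=16
after path 6 (10→4→7→0→6, push 4): res(9,6)=16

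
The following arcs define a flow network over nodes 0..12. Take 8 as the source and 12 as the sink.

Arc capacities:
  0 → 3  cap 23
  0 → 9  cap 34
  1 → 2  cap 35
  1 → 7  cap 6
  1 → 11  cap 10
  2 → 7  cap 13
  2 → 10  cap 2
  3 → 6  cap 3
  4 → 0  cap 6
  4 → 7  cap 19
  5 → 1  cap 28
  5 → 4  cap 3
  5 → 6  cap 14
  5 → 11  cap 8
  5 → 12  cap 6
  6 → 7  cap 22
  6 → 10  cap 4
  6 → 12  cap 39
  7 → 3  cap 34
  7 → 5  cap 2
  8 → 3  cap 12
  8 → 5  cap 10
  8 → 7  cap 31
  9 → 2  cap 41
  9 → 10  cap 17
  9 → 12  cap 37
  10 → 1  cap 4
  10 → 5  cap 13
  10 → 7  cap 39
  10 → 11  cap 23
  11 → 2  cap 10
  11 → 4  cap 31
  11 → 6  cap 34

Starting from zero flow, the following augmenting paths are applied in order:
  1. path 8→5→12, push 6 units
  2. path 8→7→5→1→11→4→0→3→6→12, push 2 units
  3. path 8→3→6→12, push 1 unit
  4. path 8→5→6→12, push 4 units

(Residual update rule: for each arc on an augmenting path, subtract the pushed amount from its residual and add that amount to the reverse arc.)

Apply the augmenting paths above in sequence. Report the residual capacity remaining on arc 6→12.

Residual capacity of (6,12): 32

after path 1 (8→5→12, push 6): res(6,12)=39
after path 2 (8→7→5→1→11→4→0→3→6→12, push 2): res(6,12)=37
after path 3 (8→3→6→12, push 1): res(6,12)=36
after path 4 (8→5→6→12, push 4): res(6,12)=32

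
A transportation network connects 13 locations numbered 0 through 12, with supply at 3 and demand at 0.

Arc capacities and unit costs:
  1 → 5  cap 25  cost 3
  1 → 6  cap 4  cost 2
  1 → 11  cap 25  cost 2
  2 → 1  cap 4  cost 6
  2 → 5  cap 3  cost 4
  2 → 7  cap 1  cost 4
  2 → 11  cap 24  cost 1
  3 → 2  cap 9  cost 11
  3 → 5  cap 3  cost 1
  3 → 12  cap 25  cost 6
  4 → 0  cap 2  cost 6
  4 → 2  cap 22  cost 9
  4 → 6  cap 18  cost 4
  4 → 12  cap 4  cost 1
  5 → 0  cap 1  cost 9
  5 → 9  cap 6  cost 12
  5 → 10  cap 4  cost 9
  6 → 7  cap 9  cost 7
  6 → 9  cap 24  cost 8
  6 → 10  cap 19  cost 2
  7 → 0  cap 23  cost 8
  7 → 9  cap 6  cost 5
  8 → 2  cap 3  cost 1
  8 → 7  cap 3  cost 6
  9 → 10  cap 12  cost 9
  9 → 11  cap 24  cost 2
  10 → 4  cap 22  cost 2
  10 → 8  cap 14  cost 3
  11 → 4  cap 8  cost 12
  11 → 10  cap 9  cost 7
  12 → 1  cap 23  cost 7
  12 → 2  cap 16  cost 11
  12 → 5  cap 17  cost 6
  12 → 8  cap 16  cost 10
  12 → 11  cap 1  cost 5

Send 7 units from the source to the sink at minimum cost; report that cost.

Minimum cost for 7 units: 159

shortest-cost path #1: 3→5→0 push 1 @ unit cost 10 (adds 10)
shortest-cost path #2: 3→5→10→4→0 push 2 @ unit cost 18 (adds 36)
shortest-cost path #3: 3→2→7→0 push 1 @ unit cost 23 (adds 23)
shortest-cost path #4: 3→12→1→6→7→0 push 3 @ unit cost 30 (adds 90)
total cost = 159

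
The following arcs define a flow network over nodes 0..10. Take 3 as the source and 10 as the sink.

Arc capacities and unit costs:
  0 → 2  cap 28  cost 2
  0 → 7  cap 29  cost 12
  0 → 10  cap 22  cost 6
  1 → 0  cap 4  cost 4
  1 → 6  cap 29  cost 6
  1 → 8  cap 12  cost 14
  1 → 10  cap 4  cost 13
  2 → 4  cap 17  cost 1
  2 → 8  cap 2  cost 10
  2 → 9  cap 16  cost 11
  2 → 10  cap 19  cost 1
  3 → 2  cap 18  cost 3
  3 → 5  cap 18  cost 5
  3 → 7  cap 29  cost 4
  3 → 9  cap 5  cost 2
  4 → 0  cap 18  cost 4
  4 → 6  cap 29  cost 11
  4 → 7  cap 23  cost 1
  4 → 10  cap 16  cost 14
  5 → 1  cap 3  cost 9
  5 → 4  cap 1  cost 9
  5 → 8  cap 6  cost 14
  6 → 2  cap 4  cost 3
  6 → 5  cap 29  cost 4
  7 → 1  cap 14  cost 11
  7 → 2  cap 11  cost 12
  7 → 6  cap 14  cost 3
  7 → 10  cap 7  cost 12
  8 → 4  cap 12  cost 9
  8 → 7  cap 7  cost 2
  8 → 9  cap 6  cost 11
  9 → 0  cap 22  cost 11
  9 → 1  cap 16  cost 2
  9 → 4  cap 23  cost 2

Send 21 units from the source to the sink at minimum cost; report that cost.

Minimum cost for 21 units: 111

shortest-cost path #1: 3→2→10 push 18 @ unit cost 4 (adds 72)
shortest-cost path #2: 3→7→6→2→10 push 1 @ unit cost 11 (adds 11)
shortest-cost path #3: 3→9→1→0→10 push 2 @ unit cost 14 (adds 28)
total cost = 111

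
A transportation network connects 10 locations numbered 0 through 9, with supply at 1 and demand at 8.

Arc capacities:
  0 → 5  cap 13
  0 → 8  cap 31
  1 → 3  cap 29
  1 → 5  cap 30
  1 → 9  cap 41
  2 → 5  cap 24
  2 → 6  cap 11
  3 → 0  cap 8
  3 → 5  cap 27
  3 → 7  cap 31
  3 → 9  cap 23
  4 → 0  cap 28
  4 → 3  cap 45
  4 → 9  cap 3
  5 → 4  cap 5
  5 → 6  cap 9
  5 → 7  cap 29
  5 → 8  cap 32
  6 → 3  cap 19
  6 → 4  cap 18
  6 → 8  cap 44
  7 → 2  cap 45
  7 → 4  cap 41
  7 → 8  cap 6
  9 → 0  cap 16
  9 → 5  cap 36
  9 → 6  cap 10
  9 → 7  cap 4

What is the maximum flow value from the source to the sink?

augment #1: 1→5→8 bottleneck 30, total now 30
augment #2: 1→3→0→8 bottleneck 8, total now 38
augment #3: 1→3→5→8 bottleneck 2, total now 40
augment #4: 1→3→7→8 bottleneck 6, total now 46
augment #5: 1→9→0→8 bottleneck 16, total now 62
augment #6: 1→9→6→8 bottleneck 10, total now 72
augment #7: 1→3→5→6→8 bottleneck 9, total now 81
augment #8: 1→3→5→4→0→8 bottleneck 4, total now 85
augment #9: 1→9→5→4→0→8 bottleneck 1, total now 86
augment #10: 1→9→7→2→6→8 bottleneck 4, total now 90
augment #11: 1→9→5→7→2→6→8 bottleneck 7, total now 97
augment #12: 1→9→5→7→4→0→8 bottleneck 2, total now 99

Maximum flow value: 99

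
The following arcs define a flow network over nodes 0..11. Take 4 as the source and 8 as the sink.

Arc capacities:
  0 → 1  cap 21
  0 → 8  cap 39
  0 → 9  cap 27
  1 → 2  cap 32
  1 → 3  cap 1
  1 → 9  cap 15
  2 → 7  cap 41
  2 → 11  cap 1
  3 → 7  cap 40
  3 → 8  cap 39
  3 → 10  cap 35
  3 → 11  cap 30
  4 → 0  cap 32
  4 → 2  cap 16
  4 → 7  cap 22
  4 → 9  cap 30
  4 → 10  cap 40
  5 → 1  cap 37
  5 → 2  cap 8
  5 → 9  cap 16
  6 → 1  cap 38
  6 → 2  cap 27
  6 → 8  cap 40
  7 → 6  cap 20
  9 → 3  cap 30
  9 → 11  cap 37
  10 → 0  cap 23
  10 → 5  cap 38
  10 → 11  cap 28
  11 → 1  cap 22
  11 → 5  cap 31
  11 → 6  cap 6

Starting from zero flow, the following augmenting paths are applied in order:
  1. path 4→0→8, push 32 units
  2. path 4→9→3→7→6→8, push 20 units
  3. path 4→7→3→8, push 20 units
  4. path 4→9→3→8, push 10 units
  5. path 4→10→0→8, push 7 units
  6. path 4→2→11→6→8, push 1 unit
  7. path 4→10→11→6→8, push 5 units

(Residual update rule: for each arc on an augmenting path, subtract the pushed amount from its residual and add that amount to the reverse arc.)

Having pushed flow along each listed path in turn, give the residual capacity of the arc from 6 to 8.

Residual capacity of (6,8): 14

after path 1 (4→0→8, push 32): res(6,8)=40
after path 2 (4→9→3→7→6→8, push 20): res(6,8)=20
after path 3 (4→7→3→8, push 20): res(6,8)=20
after path 4 (4→9→3→8, push 10): res(6,8)=20
after path 5 (4→10→0→8, push 7): res(6,8)=20
after path 6 (4→2→11→6→8, push 1): res(6,8)=19
after path 7 (4→10→11→6→8, push 5): res(6,8)=14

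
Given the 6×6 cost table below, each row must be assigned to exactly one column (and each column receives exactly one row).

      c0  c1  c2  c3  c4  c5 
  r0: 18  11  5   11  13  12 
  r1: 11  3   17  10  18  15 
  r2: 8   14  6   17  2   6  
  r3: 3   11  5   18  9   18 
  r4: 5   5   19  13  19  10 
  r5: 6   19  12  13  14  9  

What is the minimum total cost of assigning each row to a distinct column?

Minimum assignment cost: 34

optimal assignment: row0→col2 (cost 5), row1→col3 (cost 10), row2→col4 (cost 2), row3→col0 (cost 3), row4→col1 (cost 5), row5→col5 (cost 9)
total = 5 + 10 + 2 + 3 + 5 + 9 = 34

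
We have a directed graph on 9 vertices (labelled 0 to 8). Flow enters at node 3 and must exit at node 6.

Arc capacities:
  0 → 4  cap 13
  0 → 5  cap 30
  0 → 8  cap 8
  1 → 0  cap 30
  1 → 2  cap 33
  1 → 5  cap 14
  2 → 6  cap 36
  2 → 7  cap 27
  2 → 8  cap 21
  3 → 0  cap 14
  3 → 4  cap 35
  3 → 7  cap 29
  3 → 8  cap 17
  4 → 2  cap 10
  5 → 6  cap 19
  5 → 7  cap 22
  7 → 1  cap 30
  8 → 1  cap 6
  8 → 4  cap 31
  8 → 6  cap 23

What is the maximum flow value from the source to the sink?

Maximum flow value: 70

augment #1: 3→8→6 bottleneck 17, total now 17
augment #2: 3→0→5→6 bottleneck 14, total now 31
augment #3: 3→4→2→6 bottleneck 10, total now 41
augment #4: 3→7→1→2→6 bottleneck 26, total now 67
augment #5: 3→7→1→5→6 bottleneck 3, total now 70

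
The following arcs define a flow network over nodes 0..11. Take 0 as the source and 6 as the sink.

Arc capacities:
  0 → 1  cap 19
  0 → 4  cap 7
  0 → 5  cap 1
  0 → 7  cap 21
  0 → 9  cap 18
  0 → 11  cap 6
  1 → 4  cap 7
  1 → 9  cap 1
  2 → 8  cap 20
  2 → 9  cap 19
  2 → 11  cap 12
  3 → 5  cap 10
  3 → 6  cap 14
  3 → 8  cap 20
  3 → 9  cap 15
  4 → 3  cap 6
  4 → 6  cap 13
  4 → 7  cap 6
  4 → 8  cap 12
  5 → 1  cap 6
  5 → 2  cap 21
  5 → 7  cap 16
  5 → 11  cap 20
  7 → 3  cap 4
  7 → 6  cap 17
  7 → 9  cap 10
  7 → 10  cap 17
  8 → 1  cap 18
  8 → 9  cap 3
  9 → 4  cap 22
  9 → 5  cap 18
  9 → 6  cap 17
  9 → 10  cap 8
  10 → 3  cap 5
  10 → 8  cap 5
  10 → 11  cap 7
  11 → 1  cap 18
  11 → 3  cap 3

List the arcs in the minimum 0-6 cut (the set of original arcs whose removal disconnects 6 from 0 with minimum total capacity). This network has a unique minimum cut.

augment #1: 0→4→6 push 7
augment #2: 0→7→6 push 17
augment #3: 0→9→6 push 17
augment #4: 0→1→4→6 push 6
augment #5: 0→7→3→6 push 4
augment #6: 0→11→3→6 push 3
augment #7: 0→1→4→3→6 push 1
augment #8: 0→9→4→3→6 push 1
augment #9: 0→1→9→4→3→6 push 1
augment #10: 0→5→7→10→3→6 push 1
max flow = 58; residual-reachable set from 0 gives S-side
cut edges (S→T): {(0,4), (0,5), (0,7), (0,9), (1,4), (1,9), (11,3)} total cap 58

Min-cut arcs: {(0,4), (0,5), (0,7), (0,9), (1,4), (1,9), (11,3)} (total capacity 58)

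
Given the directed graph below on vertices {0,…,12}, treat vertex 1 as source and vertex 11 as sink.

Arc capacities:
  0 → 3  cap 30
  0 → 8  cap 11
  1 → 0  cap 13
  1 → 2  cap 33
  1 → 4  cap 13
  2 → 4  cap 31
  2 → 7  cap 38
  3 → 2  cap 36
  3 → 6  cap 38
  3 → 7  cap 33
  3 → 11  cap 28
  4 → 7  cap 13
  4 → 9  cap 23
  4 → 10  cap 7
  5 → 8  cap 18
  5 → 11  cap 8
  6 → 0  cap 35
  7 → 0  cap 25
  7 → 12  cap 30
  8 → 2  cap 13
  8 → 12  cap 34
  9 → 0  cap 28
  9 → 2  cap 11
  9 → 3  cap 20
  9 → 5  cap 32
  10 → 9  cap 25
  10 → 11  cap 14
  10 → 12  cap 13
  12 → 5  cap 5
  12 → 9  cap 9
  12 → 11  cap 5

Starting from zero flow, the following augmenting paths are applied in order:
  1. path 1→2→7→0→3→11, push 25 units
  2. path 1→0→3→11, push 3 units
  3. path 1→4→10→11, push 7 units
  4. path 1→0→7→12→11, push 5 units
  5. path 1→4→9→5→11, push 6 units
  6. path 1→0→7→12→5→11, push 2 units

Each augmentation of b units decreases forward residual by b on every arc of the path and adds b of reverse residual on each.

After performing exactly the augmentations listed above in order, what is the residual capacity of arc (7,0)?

Residual capacity of (7,0): 7

after path 1 (1→2→7→0→3→11, push 25): res(7,0)=0
after path 2 (1→0→3→11, push 3): res(7,0)=0
after path 3 (1→4→10→11, push 7): res(7,0)=0
after path 4 (1→0→7→12→11, push 5): res(7,0)=5
after path 5 (1→4→9→5→11, push 6): res(7,0)=5
after path 6 (1→0→7→12→5→11, push 2): res(7,0)=7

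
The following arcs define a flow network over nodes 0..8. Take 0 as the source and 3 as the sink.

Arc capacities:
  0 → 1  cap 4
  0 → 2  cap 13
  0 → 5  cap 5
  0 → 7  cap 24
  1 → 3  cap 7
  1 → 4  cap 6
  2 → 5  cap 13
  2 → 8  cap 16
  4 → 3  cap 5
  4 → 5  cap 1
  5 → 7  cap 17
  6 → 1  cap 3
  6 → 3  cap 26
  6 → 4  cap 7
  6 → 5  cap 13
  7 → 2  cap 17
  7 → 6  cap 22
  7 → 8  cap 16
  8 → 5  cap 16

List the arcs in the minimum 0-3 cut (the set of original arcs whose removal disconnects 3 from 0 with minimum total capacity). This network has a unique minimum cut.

Min-cut arcs: {(0,1), (7,6)} (total capacity 26)

augment #1: 0→1→3 push 4
augment #2: 0→7→6→3 push 22
max flow = 26; residual-reachable set from 0 gives S-side
cut edges (S→T): {(0,1), (7,6)} total cap 26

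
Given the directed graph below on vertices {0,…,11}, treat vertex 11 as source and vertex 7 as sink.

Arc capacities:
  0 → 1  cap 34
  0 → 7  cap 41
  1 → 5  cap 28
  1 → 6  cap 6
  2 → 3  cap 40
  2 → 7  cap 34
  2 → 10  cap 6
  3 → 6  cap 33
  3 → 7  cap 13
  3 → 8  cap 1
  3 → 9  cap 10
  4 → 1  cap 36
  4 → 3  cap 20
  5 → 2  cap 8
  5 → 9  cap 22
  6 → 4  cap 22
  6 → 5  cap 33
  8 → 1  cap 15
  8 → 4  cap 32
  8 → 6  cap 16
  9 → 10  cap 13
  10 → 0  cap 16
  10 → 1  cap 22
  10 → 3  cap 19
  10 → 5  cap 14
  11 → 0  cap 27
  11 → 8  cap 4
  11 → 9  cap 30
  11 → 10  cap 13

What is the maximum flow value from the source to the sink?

augment #1: 11→0→7 bottleneck 27, total now 27
augment #2: 11→10→0→7 bottleneck 13, total now 40
augment #3: 11→8→4→3→7 bottleneck 4, total now 44
augment #4: 11→9→10→0→7 bottleneck 1, total now 45
augment #5: 11→9→10→3→7 bottleneck 9, total now 54
augment #6: 11→9→10→5→2→7 bottleneck 3, total now 57

Maximum flow value: 57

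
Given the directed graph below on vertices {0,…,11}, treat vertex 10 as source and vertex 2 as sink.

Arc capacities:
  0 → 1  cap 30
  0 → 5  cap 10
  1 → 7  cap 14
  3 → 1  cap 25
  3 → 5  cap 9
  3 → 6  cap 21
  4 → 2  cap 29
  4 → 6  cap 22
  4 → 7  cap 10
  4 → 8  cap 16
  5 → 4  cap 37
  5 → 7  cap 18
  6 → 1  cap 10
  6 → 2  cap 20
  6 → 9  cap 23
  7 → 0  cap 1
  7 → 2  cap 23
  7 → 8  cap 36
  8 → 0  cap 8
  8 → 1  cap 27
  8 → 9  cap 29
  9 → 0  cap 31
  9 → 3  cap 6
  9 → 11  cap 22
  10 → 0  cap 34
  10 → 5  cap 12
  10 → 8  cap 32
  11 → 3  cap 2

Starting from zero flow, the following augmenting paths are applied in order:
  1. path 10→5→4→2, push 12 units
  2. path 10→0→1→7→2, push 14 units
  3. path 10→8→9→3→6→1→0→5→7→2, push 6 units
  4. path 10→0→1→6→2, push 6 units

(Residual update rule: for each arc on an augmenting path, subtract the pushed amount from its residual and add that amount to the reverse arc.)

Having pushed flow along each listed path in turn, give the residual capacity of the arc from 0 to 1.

Residual capacity of (0,1): 16

after path 1 (10→5→4→2, push 12): res(0,1)=30
after path 2 (10→0→1→7→2, push 14): res(0,1)=16
after path 3 (10→8→9→3→6→1→0→5→7→2, push 6): res(0,1)=22
after path 4 (10→0→1→6→2, push 6): res(0,1)=16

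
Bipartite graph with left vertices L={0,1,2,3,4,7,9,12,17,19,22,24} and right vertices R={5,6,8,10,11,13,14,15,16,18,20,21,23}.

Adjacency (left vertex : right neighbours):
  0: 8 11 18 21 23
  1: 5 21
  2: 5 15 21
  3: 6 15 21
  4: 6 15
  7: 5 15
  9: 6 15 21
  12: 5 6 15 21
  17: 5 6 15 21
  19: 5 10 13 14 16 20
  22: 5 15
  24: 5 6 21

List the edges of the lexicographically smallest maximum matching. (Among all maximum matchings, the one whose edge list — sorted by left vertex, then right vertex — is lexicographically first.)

Lex-smallest maximum matching: {(0,8), (1,5), (2,15), (3,6), (9,21), (19,10)}

|M| = 6 (so the lex-smallest maximum matching has 6 edges)
process left vertices in ascending order; for each, take the smallest-labelled available neighbour that still permits 6 edges overall, or leave it unmatched if none does
lex-smallest matching: {0-8, 1-5, 2-15, 3-6, 9-21, 19-10}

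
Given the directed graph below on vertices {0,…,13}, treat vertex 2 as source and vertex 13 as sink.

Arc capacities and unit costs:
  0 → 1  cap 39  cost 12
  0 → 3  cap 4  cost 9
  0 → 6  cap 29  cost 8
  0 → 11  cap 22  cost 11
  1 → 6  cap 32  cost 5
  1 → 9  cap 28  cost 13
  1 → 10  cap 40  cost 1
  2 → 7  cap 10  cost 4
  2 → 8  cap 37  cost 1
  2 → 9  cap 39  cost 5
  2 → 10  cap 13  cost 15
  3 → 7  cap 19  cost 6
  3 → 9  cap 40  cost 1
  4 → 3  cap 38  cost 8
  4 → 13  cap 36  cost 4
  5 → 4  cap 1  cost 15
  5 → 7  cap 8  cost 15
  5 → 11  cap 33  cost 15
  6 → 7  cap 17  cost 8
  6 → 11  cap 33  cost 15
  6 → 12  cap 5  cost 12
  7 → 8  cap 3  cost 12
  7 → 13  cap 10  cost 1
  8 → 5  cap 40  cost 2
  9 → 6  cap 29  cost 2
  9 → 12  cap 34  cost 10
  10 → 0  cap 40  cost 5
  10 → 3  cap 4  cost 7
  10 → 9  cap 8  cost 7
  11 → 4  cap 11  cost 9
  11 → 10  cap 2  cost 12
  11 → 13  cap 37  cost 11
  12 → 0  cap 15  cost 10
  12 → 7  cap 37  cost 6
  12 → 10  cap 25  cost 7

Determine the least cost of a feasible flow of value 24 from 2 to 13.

Minimum cost for 24 units: 449

shortest-cost path #1: 2→7→13 push 10 @ unit cost 5 (adds 50)
shortest-cost path #2: 2→8→5→4→13 push 1 @ unit cost 22 (adds 22)
shortest-cost path #3: 2→8→5→11→13 push 13 @ unit cost 29 (adds 377)
total cost = 449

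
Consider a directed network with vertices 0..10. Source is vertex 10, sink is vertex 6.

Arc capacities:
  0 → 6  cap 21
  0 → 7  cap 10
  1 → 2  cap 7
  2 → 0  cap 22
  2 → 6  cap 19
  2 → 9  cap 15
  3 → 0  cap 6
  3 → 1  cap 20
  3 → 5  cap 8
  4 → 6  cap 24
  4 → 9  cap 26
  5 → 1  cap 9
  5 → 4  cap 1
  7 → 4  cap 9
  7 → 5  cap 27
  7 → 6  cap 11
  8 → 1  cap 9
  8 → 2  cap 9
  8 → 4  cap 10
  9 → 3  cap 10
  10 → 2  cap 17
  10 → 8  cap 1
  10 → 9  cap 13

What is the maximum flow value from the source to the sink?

augment #1: 10→2→6 bottleneck 17, total now 17
augment #2: 10→8→2→6 bottleneck 1, total now 18
augment #3: 10→9→3→0→6 bottleneck 6, total now 24
augment #4: 10→9→3→1→2→6 bottleneck 1, total now 25
augment #5: 10→9→3→5→4→6 bottleneck 1, total now 26
augment #6: 10→9→3→1→2→0→6 bottleneck 2, total now 28

Maximum flow value: 28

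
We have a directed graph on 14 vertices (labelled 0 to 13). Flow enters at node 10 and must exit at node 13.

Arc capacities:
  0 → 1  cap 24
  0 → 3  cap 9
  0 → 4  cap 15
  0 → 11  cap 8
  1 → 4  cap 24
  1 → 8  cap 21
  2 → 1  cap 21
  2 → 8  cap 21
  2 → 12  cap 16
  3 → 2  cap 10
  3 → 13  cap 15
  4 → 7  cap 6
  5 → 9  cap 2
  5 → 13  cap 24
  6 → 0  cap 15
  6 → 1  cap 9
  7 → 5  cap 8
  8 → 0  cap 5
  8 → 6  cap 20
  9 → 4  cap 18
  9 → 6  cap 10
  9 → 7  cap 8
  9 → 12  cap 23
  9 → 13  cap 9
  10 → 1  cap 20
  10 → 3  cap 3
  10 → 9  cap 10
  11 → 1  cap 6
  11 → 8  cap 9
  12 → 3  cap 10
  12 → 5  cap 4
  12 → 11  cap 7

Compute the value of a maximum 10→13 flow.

augment #1: 10→3→13 bottleneck 3, total now 3
augment #2: 10→9→13 bottleneck 9, total now 12
augment #3: 10→9→7→5→13 bottleneck 1, total now 13
augment #4: 10→1→4→7→5→13 bottleneck 6, total now 19
augment #5: 10→1→8→0→3→13 bottleneck 5, total now 24
augment #6: 10→1→8→6→0→3→13 bottleneck 4, total now 28

Maximum flow value: 28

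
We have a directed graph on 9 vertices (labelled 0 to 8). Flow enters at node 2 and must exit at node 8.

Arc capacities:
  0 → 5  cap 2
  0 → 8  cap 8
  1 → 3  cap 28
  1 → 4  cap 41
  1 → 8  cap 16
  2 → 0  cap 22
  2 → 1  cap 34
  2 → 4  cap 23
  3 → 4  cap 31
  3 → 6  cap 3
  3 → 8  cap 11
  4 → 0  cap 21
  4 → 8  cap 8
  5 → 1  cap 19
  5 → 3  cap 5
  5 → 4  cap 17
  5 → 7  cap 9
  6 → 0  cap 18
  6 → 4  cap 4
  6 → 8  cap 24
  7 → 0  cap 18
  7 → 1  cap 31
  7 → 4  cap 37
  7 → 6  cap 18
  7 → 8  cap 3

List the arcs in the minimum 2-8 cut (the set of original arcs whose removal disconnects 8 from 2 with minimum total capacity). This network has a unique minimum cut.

augment #1: 2→0→8 push 8
augment #2: 2→1→8 push 16
augment #3: 2→4→8 push 8
augment #4: 2→1→3→8 push 11
augment #5: 2→0→5→7→8 push 2
augment #6: 2→1→3→6→8 push 3
max flow = 48; residual-reachable set from 2 gives S-side
cut edges (S→T): {(0,5), (0,8), (1,8), (3,6), (3,8), (4,8)} total cap 48

Min-cut arcs: {(0,5), (0,8), (1,8), (3,6), (3,8), (4,8)} (total capacity 48)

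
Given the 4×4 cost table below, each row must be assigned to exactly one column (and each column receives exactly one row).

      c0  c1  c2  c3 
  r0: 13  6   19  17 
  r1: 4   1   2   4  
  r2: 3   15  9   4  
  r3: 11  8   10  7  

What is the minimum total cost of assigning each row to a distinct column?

Minimum assignment cost: 18

optimal assignment: row0→col1 (cost 6), row1→col2 (cost 2), row2→col0 (cost 3), row3→col3 (cost 7)
total = 6 + 2 + 3 + 7 = 18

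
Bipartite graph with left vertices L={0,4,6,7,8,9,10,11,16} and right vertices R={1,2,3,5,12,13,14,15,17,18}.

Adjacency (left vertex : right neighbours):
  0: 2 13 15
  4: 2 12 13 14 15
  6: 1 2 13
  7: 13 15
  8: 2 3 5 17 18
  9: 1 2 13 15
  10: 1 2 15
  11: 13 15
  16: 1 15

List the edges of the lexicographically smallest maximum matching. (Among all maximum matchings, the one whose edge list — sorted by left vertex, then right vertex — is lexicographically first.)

Lex-smallest maximum matching: {(0,2), (4,12), (6,1), (7,13), (8,3), (9,15)}

|M| = 6 (so the lex-smallest maximum matching has 6 edges)
process left vertices in ascending order; for each, take the smallest-labelled available neighbour that still permits 6 edges overall, or leave it unmatched if none does
lex-smallest matching: {0-2, 4-12, 6-1, 7-13, 8-3, 9-15}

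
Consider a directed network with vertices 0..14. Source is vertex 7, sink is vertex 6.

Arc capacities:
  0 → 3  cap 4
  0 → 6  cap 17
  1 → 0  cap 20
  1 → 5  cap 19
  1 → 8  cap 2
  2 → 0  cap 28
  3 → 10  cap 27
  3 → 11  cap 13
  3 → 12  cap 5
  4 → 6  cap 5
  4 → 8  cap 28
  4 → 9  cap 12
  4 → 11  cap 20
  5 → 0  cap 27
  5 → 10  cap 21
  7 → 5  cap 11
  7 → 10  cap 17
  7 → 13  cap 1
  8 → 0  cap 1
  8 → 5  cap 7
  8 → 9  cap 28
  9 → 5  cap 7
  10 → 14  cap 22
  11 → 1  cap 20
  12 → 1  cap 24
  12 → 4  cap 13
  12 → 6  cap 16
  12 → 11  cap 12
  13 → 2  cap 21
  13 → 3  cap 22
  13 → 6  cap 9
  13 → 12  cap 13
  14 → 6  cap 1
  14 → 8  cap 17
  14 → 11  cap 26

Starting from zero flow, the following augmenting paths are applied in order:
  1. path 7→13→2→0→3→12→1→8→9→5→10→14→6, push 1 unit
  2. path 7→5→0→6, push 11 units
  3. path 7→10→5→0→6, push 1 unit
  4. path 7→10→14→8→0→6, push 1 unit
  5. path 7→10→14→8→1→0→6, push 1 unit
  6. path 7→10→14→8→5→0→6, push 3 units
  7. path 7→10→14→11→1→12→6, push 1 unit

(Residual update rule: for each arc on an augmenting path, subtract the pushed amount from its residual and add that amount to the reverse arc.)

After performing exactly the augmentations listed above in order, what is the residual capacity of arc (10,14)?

Residual capacity of (10,14): 15

after path 1 (7→13→2→0→3→12→1→8→9→5→10→14→6, push 1): res(10,14)=21
after path 2 (7→5→0→6, push 11): res(10,14)=21
after path 3 (7→10→5→0→6, push 1): res(10,14)=21
after path 4 (7→10→14→8→0→6, push 1): res(10,14)=20
after path 5 (7→10→14→8→1→0→6, push 1): res(10,14)=19
after path 6 (7→10→14→8→5→0→6, push 3): res(10,14)=16
after path 7 (7→10→14→11→1→12→6, push 1): res(10,14)=15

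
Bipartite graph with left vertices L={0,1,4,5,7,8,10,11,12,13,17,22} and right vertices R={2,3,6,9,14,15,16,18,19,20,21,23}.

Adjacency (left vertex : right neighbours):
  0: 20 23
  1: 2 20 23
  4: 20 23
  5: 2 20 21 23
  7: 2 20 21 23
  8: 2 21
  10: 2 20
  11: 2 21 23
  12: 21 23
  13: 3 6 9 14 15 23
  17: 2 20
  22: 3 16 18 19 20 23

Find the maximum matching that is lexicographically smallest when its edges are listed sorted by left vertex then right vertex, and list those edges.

Lex-smallest maximum matching: {(0,20), (1,2), (4,23), (5,21), (13,3), (22,16)}

|M| = 6 (so the lex-smallest maximum matching has 6 edges)
process left vertices in ascending order; for each, take the smallest-labelled available neighbour that still permits 6 edges overall, or leave it unmatched if none does
lex-smallest matching: {0-20, 1-2, 4-23, 5-21, 13-3, 22-16}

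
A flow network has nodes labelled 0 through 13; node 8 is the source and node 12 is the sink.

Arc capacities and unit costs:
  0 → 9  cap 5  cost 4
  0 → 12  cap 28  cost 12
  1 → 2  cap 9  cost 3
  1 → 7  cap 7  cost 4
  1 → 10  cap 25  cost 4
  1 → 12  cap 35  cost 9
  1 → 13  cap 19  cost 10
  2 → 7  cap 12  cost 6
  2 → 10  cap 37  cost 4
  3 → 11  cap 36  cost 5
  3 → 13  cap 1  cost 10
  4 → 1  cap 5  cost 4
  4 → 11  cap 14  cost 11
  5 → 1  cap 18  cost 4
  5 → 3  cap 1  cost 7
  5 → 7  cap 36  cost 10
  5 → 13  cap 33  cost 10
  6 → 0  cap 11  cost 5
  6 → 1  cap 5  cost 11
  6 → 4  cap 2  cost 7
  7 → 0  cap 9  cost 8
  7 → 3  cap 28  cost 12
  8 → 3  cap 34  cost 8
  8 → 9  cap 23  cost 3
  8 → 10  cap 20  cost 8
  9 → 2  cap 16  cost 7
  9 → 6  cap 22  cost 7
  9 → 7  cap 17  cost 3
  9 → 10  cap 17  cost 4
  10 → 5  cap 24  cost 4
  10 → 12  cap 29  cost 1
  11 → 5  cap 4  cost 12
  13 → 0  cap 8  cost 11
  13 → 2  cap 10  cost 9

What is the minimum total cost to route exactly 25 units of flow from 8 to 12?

Minimum cost for 25 units: 208

shortest-cost path #1: 8→9→10→12 push 17 @ unit cost 8 (adds 136)
shortest-cost path #2: 8→10→12 push 8 @ unit cost 9 (adds 72)
total cost = 208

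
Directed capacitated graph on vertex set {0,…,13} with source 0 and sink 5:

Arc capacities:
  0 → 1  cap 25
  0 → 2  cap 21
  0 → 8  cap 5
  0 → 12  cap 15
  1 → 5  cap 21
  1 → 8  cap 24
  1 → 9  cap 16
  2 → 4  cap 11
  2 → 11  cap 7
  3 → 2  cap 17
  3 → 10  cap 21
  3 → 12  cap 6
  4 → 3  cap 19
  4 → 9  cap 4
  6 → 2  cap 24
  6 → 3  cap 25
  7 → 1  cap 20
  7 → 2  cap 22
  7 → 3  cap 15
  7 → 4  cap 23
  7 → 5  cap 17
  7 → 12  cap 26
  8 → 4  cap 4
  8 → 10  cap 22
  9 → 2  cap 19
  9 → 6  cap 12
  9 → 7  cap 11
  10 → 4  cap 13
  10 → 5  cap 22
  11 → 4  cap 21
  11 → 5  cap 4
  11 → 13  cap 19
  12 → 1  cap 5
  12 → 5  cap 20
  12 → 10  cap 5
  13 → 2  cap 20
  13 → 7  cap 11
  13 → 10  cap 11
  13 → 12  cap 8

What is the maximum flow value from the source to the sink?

augment #1: 0→1→5 bottleneck 21, total now 21
augment #2: 0→12→5 bottleneck 15, total now 36
augment #3: 0→2→11→5 bottleneck 4, total now 40
augment #4: 0→8→10→5 bottleneck 5, total now 45
augment #5: 0→1→8→10→5 bottleneck 4, total now 49
augment #6: 0→2→4→3→10→5 bottleneck 11, total now 60
augment #7: 0→2→11→13→7→5 bottleneck 3, total now 63

Maximum flow value: 63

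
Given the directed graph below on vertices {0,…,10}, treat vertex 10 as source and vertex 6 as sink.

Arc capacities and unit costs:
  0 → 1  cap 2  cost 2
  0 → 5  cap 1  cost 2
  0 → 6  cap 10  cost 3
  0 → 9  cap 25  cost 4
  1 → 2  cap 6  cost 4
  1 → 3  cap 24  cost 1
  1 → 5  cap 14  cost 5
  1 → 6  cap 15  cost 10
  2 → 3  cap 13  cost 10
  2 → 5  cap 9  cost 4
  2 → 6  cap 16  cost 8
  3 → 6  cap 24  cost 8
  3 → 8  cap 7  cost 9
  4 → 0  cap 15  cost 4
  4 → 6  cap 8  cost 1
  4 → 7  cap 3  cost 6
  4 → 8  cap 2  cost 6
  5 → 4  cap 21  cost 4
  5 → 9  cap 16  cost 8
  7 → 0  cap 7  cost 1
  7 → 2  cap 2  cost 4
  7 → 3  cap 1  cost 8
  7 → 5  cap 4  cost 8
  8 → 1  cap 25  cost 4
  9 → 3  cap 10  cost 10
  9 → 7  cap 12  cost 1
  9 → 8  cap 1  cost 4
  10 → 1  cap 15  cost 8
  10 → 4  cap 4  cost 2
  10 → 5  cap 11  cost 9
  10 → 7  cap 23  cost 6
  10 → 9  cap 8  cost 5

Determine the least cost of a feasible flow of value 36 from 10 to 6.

shortest-cost path #1: 10→4→6 push 4 @ unit cost 3 (adds 12)
shortest-cost path #2: 10→7→0→6 push 7 @ unit cost 10 (adds 70)
shortest-cost path #3: 10→5→4→6 push 4 @ unit cost 14 (adds 56)
shortest-cost path #4: 10→1→3→6 push 15 @ unit cost 17 (adds 255)
shortest-cost path #5: 10→7→2→6 push 2 @ unit cost 18 (adds 36)
shortest-cost path #6: 10→5→4→0→6 push 3 @ unit cost 20 (adds 60)
shortest-cost path #7: 10→7→3→6 push 1 @ unit cost 22 (adds 22)
total cost = 511

Minimum cost for 36 units: 511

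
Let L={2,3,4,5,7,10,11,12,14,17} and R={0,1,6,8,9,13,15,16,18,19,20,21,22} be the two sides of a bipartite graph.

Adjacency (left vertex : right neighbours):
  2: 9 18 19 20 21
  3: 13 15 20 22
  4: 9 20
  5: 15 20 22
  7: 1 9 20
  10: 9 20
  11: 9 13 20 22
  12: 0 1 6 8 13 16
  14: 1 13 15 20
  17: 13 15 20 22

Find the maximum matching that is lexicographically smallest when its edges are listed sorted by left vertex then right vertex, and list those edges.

|M| = 8 (so the lex-smallest maximum matching has 8 edges)
process left vertices in ascending order; for each, take the smallest-labelled available neighbour that still permits 8 edges overall, or leave it unmatched if none does
lex-smallest matching: {2-18, 3-13, 4-9, 5-15, 7-1, 10-20, 11-22, 12-0}

Lex-smallest maximum matching: {(2,18), (3,13), (4,9), (5,15), (7,1), (10,20), (11,22), (12,0)}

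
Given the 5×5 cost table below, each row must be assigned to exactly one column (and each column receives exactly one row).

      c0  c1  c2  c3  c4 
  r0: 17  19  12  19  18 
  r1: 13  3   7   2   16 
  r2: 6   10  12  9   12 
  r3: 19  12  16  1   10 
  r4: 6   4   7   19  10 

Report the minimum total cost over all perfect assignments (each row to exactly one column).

Minimum assignment cost: 32

optimal assignment: row0→col2 (cost 12), row1→col1 (cost 3), row2→col0 (cost 6), row3→col3 (cost 1), row4→col4 (cost 10)
total = 12 + 3 + 6 + 1 + 10 = 32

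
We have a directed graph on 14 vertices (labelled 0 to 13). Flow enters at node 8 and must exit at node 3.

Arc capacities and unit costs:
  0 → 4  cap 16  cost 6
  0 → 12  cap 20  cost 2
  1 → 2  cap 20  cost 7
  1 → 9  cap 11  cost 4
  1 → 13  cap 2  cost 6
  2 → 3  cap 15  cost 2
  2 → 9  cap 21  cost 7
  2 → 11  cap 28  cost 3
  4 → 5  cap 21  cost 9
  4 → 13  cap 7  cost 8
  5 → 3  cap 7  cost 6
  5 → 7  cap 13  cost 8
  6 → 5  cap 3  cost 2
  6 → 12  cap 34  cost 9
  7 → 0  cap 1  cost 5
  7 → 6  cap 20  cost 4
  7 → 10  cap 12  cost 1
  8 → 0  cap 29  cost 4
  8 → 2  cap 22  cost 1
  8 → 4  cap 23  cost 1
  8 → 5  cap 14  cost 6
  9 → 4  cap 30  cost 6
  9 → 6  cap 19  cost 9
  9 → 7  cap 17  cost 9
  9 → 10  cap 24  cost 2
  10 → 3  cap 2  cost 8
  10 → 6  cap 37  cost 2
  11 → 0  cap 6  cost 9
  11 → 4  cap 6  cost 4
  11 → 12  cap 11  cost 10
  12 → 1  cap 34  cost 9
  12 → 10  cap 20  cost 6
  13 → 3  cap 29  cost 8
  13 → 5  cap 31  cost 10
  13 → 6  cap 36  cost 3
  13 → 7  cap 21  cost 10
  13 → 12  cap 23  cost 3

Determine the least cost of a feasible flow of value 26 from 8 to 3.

Minimum cost for 26 units: 197

shortest-cost path #1: 8→2→3 push 15 @ unit cost 3 (adds 45)
shortest-cost path #2: 8→5→3 push 7 @ unit cost 12 (adds 84)
shortest-cost path #3: 8→4→13→3 push 4 @ unit cost 17 (adds 68)
total cost = 197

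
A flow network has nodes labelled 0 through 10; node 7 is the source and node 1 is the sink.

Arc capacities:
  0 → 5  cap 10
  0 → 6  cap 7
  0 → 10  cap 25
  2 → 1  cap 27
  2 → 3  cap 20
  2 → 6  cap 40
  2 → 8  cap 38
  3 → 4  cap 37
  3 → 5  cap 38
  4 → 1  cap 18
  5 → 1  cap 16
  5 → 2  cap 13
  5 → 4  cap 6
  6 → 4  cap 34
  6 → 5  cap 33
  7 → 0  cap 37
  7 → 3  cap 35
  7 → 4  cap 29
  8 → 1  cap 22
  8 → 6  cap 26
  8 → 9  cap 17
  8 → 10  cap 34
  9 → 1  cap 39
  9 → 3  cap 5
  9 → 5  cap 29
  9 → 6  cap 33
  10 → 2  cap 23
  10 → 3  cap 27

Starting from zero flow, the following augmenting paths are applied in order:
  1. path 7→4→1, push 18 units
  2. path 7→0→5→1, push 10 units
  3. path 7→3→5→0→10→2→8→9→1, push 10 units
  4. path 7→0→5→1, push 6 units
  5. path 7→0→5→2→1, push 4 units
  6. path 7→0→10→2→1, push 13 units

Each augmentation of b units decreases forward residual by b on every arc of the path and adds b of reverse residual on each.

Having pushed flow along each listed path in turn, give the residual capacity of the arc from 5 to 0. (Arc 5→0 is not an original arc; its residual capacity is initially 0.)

Residual capacity of (5,0): 10

after path 1 (7→4→1, push 18): res(5,0)=0
after path 2 (7→0→5→1, push 10): res(5,0)=10
after path 3 (7→3→5→0→10→2→8→9→1, push 10): res(5,0)=0
after path 4 (7→0→5→1, push 6): res(5,0)=6
after path 5 (7→0→5→2→1, push 4): res(5,0)=10
after path 6 (7→0→10→2→1, push 13): res(5,0)=10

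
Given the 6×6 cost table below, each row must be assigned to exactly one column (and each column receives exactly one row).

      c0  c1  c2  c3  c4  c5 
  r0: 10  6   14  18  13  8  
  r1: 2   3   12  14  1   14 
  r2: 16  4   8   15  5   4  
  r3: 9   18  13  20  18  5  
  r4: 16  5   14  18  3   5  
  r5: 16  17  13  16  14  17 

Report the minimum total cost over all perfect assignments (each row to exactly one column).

Minimum assignment cost: 40

optimal assignment: row0→col1 (cost 6), row1→col0 (cost 2), row2→col2 (cost 8), row3→col5 (cost 5), row4→col4 (cost 3), row5→col3 (cost 16)
total = 6 + 2 + 8 + 5 + 3 + 16 = 40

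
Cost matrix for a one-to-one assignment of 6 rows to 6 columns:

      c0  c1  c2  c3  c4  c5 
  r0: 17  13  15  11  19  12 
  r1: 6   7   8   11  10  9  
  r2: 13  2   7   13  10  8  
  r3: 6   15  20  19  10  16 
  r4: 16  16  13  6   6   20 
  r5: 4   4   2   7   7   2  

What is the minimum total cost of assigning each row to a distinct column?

optimal assignment: row0→col3 (cost 11), row1→col2 (cost 8), row2→col1 (cost 2), row3→col0 (cost 6), row4→col4 (cost 6), row5→col5 (cost 2)
total = 11 + 8 + 2 + 6 + 6 + 2 = 35

Minimum assignment cost: 35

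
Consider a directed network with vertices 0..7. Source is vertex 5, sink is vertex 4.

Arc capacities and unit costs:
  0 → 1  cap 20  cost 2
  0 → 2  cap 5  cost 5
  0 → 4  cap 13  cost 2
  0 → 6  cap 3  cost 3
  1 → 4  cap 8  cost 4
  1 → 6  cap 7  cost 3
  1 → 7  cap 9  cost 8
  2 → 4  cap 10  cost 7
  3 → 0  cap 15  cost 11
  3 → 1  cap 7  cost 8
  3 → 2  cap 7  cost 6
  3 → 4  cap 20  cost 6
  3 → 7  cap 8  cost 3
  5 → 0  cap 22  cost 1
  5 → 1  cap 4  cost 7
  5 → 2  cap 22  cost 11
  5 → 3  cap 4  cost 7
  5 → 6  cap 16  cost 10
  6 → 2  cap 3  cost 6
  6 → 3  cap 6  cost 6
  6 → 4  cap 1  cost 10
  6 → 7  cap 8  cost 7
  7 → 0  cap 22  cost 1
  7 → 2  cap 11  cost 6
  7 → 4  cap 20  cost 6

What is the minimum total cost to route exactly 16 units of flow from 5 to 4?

Minimum cost for 16 units: 60

shortest-cost path #1: 5→0→4 push 13 @ unit cost 3 (adds 39)
shortest-cost path #2: 5→0→1→4 push 3 @ unit cost 7 (adds 21)
total cost = 60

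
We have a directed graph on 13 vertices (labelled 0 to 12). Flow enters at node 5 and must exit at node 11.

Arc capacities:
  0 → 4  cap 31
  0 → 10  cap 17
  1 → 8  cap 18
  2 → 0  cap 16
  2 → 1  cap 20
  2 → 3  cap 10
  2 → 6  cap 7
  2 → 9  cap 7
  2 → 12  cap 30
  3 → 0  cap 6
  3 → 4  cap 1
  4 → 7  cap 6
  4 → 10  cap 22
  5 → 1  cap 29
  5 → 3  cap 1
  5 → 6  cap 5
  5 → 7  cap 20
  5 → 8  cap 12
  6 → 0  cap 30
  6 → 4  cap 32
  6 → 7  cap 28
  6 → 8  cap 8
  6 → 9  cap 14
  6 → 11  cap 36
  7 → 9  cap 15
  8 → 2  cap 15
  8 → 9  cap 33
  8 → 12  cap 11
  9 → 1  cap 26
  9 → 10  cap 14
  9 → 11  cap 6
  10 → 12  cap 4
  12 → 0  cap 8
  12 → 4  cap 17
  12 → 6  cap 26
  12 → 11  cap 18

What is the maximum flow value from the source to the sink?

Maximum flow value: 41

augment #1: 5→6→11 bottleneck 5, total now 5
augment #2: 5→7→9→11 bottleneck 6, total now 11
augment #3: 5→8→12→11 bottleneck 11, total now 22
augment #4: 5→8→2→6→11 bottleneck 1, total now 23
augment #5: 5→1→8→2→6→11 bottleneck 6, total now 29
augment #6: 5→1→8→2→12→11 bottleneck 7, total now 36
augment #7: 5→1→8→2→12→6→11 bottleneck 1, total now 37
augment #8: 5→3→0→10→12→6→11 bottleneck 1, total now 38
augment #9: 5→7→9→10→12→6→11 bottleneck 3, total now 41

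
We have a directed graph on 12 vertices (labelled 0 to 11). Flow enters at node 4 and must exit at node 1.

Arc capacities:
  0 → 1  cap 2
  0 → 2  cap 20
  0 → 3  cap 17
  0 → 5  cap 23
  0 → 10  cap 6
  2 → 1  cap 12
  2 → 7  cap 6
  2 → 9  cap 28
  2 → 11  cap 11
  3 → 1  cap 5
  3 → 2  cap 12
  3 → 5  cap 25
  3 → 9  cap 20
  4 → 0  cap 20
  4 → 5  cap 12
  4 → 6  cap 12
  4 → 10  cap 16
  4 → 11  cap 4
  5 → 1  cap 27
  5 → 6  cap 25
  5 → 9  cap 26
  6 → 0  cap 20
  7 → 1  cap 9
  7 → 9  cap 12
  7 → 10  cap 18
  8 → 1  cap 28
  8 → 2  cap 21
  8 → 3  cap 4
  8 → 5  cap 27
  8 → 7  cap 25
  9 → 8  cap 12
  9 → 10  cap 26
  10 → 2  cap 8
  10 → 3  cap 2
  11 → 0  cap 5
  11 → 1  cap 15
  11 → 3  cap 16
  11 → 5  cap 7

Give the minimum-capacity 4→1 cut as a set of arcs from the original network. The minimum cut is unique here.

Min-cut arcs: {(4,0), (4,5), (4,6), (4,11), (10,2), (10,3)} (total capacity 58)

augment #1: 4→0→1 push 2
augment #2: 4→5→1 push 12
augment #3: 4→11→1 push 4
augment #4: 4→0→2→1 push 12
augment #5: 4→0→3→1 push 5
augment #6: 4→0→5→1 push 1
augment #7: 4→6→0→5→1 push 12
augment #8: 4→10→2→7→1 push 6
augment #9: 4→10→2→11→1 push 2
augment #10: 4→10→3→5→1 push 2
max flow = 58; residual-reachable set from 4 gives S-side
cut edges (S→T): {(4,0), (4,5), (4,6), (4,11), (10,2), (10,3)} total cap 58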